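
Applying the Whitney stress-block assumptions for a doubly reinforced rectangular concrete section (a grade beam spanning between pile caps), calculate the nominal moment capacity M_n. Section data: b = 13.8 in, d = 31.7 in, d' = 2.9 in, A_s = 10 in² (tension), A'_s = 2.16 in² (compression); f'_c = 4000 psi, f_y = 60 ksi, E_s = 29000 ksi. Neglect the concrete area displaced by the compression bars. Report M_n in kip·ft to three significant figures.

M_n ≈ 1360 kip·ft

Assume both steels yield.
a = (A_s − A'_s) f_y/(0.85 f'_c b) = (10 − 2.16) × 60/(0.85 × 4 × 13.8) = 10.026 in.
c = a/β₁ = 10.026/0.85 = 11.795 in; ε'_s = 0.003(c − d')/c = 0.0023 ≥ ε_y = 0.0021, so the compression steel yields.
M_n = (A_s − A'_s) f_y (d − a/2) + A'_s f_y (d − d') = 470.4 × (31.7 − 5.013) + 129.6 × (31.7 − 2.9) = 12553.6 + 3732.5 = 16286.1 kip·in = 16286.1/12 = 1357.18 kip·ft.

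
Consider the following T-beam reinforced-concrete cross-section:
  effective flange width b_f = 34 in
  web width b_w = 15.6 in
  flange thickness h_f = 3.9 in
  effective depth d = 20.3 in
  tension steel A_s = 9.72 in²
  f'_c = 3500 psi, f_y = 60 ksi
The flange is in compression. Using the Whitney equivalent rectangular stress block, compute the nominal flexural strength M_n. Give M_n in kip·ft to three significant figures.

Tension: T = A_s f_y = 9.72 × 60 = 583.2 kips.
Try a within the flange: a = T/(0.85 f'_c b_f) = 583.2/(0.85 × 3.5 × 34) = 5.766 in.
a = 5.766 > h_f = 3.9 in: the block extends into the web. Split into flange-overhang and web parts.
C_f = 0.85 f'_c (b_f − b_w) h_f = 0.85 × 3.5 × (34 − 15.6) × 3.9 = 213.5 kips.
Remaining web compression depth: a_w = (T − C_f)/(0.85 f'_c b_w) = (583.2 − 213.5)/(0.85 × 3.5 × 15.6) = 7.966 in.
M_n = C_f(d − h_f/2) + (T − C_f)(d − a_w/2) = 213.5 × (20.3 − 1.95) + 369.7 × (20.3 − 3.983) = 3917.7 + 6032.4 = 9950.1 kip·in.
M_n = 9950.1/12 = 829.18 kip·ft.

M_n ≈ 829 kip·ft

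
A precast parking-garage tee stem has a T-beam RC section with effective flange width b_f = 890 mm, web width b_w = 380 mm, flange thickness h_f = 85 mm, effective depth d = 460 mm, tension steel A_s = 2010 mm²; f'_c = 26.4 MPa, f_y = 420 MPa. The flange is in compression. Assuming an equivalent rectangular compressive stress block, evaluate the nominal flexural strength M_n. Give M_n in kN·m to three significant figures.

Tension: T = A_s f_y = 2010 × 420 = 844200 N.
Try a within the flange: a = T/(0.85 f'_c b_f) = 844200/(0.85 × 26.4 × 890) = 42.27 mm.
Since a = 42.27 ≤ h_f = 85 mm, the stress block lies entirely in the flange; analyse as a rectangular beam of width b_f.
M_n = T(d − a/2) = 844200 × (460 − 21.135) = 370.49 × 10⁶ N·mm.
M_n = 370.49 kN·m.

M_n ≈ 370 kN·m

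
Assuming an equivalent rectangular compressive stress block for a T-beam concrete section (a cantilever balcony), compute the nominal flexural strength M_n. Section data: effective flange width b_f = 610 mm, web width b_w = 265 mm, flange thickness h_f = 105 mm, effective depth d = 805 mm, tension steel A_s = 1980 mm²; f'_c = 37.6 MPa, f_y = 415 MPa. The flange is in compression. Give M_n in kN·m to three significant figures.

M_n ≈ 644 kN·m

Tension: T = A_s f_y = 1980 × 415 = 821700 N.
Try a within the flange: a = T/(0.85 f'_c b_f) = 821700/(0.85 × 37.6 × 610) = 42.15 mm.
Since a = 42.15 ≤ h_f = 105 mm, the stress block lies entirely in the flange; analyse as a rectangular beam of width b_f.
M_n = T(d − a/2) = 821700 × (805 − 21.075) = 644.15 × 10⁶ N·mm.
M_n = 644.15 kN·m.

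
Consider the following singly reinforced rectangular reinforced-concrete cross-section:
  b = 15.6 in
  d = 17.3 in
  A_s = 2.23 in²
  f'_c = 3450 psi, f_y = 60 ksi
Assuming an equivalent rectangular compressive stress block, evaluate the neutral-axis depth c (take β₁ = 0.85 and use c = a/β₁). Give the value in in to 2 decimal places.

c ≈ 3.44 in

T = A_s f_y = 2.23 × 60 = 133.8 kips.
a = T/(0.85 f'_c b) = 133.8/(0.85 × 3.45 × 15.6) = 2.9248 in.
With β₁ = 0.85, c = a/β₁ = 2.9248/0.85 = 3.44 in.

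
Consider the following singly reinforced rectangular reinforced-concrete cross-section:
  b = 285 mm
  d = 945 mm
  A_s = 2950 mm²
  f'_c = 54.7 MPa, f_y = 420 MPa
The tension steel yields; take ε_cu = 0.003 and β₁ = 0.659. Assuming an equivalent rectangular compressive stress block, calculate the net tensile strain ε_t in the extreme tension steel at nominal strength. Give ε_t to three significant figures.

a = A_s f_y/(0.85 f'_c b) = 93.50 mm.
β₁ = 0.659, so c = a/β₁ = 93.50/0.659 = 141.88 mm.
From the linear strain diagram with ε_cu = 0.003: ε_t = 0.003 (d − c)/c = 0.003 × (945 − 141.88)/141.88 = 0.0170.
Since ε_t ≥ 0.005, the section is tension-controlled.

ε_t ≈ 0.0170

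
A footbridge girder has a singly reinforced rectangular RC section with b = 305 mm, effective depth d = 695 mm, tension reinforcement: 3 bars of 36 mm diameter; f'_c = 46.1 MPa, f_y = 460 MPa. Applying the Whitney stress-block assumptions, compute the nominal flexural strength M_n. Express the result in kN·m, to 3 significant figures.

M_n ≈ 894 kN·m

A_s = 3 × 1018 = 3054 mm².
T = A_s f_y = 3054 × 460 = 1404840 N = 1404.84 kN.
From C = T: a = T/(0.85 f'_c b) = 1404840/(0.85 × 46.1 × 305) = 117.55 mm.
M_n = T(d − a/2) = 1404.84 kN × (695 − 58.775) mm = 893.79 kN·m.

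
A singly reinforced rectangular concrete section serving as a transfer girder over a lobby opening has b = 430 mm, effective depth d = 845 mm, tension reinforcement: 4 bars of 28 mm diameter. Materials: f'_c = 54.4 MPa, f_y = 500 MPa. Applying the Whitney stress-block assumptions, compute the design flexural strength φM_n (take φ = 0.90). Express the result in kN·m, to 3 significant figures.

A_s = 4 × 616 = 2464 mm².
T = A_s f_y = 2464 × 500 = 1232000 N = 1232 kN.
From C = T: a = T/(0.85 f'_c b) = 1232000/(0.85 × 54.4 × 430) = 61.96 mm.
M_n = T(d − a/2) = 1232 kN × (845 − 30.98) mm = 1002.87 kN·m.
φM_n = 0.90 × 1002.87 = 902.58 kN·m.

φM_n ≈ 903 kN·m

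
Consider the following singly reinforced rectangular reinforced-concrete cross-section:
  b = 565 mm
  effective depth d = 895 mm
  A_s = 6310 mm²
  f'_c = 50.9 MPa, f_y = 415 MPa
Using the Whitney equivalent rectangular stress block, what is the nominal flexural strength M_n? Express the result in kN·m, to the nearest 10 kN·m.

M_n ≈ 2200 kN·m

T = A_s f_y = 6310 × 415 = 2618650 N = 2618.65 kN.
From C = T: a = T/(0.85 f'_c b) = 2618650/(0.85 × 50.9 × 565) = 107.13 mm.
M_n = T(d − a/2) = 2618.65 kN × (895 − 53.565) mm = 2203.42 kN·m.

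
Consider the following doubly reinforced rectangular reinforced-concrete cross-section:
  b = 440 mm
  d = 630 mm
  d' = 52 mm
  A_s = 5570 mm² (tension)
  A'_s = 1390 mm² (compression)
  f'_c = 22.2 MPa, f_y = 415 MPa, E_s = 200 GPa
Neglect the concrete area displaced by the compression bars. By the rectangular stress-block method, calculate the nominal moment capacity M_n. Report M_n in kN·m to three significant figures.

M_n ≈ 1250 kN·m

Assume both tension and compression steel yield.
Net tension couple steel: A_s − A'_s = 4180 mm².
a = (A_s − A'_s) f_y / (0.85 f'_c b) = 1734700/(0.85 × 22.2 × 440) = 208.93 mm.
c = a/β₁ = 208.93/0.85 = 245.80 mm; ε'_s = 0.003(c − d')/c = 0.0024 ≥ f_y/E_s = 0.0021, so compression steel does yield.
M_n = (A_s − A'_s) f_y (d − a/2) + A'_s f_y (d − d') = [1734700 × (630 − 104.465) + 576850 × (630 − 52)] × 10⁻⁶ = 911.65 + 333.42 = 1245.07 kN·m.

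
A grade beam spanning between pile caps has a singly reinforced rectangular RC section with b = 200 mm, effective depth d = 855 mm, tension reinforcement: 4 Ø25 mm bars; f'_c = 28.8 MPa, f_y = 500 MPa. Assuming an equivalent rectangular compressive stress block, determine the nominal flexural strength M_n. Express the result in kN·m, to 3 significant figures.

M_n ≈ 741 kN·m

A_s = 4 × 491 = 1964 mm².
T = A_s f_y = 1964 × 500 = 982000 N = 982 kN.
From C = T: a = T/(0.85 f'_c b) = 982000/(0.85 × 28.8 × 200) = 200.57 mm.
M_n = T(d − a/2) = 982 kN × (855 − 100.285) mm = 741.13 kN·m.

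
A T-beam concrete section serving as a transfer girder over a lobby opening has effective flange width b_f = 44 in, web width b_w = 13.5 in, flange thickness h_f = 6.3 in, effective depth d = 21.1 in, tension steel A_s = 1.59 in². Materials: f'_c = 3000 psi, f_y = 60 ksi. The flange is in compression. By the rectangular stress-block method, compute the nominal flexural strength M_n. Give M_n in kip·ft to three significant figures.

Tension: T = A_s f_y = 1.59 × 60 = 95.4 kips.
Try a within the flange: a = T/(0.85 f'_c b_f) = 95.4/(0.85 × 3 × 44) = 0.850 in.
Since a = 0.850 ≤ h_f = 6.3 in, the stress block lies entirely in the flange; analyse as a rectangular beam of width b_f.
M_n = T(d − a/2) = 95.4 × (21.1 − 0.425) = 1972.4 kip·in.
M_n = 1972.4/12 = 164.37 kip·ft.

M_n ≈ 164 kip·ft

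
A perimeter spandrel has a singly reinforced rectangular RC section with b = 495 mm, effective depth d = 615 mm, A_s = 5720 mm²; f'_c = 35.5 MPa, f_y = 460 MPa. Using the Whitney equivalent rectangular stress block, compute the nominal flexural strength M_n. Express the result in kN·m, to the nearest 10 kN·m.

M_n ≈ 1390 kN·m

T = A_s f_y = 5720 × 460 = 2631200 N = 2631.2 kN.
From C = T: a = T/(0.85 f'_c b) = 2631200/(0.85 × 35.5 × 495) = 176.16 mm.
M_n = T(d − a/2) = 2631.2 kN × (615 − 88.08) mm = 1386.43 kN·m.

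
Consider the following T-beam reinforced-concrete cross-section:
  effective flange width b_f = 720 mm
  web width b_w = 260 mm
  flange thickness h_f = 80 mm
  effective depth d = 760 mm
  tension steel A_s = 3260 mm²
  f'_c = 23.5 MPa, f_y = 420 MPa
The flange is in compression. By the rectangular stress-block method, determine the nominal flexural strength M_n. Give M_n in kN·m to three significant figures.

M_n ≈ 972 kN·m

Tension: T = A_s f_y = 3260 × 420 = 1369200 N.
Try a within the flange: a = T/(0.85 f'_c b_f) = 1369200/(0.85 × 23.5 × 720) = 95.20 mm.
a = 95.20 > h_f = 80 mm: the block extends into the web. Split into flange-overhang and web parts.
C_f = 0.85 f'_c (b_f − b_w) h_f = 0.85 × 23.5 × (720 − 260) × 80 = 735080 N.
Remaining web compression depth: a_w = (T − C_f)/(0.85 f'_c b_w) = (1369200 − 735080)/(0.85 × 23.5 × 260) = 122.10 mm.
M_n = C_f(d − h_f/2) + (T − C_f)(d − a_w/2) = 735080 × (760 − 40) + 634120 × (760 − 61.05) = 529.26 + 443.22 = 972.48 × 10⁶ N·mm.
M_n = 972.48 kN·m.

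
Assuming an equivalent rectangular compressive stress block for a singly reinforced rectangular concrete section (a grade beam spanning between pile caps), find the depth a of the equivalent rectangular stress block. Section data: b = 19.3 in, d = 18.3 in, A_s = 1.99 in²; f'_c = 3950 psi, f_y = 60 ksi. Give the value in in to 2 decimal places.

T = A_s f_y = 1.99 × 60 = 119.4 kips.
a = T/(0.85 f'_c b) = 119.4/(0.85 × 3.95 × 19.3) = 1.84 in.

a ≈ 1.84 in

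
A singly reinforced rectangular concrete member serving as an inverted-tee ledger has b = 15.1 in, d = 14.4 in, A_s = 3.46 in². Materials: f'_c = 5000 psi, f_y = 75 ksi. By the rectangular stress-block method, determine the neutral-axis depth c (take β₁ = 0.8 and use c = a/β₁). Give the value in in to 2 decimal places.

T = A_s f_y = 3.46 × 75 = 259.5 kips.
a = T/(0.85 f'_c b) = 259.5/(0.85 × 5 × 15.1) = 4.0436 in.
With β₁ = 0.8, c = a/β₁ = 4.0436/0.8 = 5.05 in.

c ≈ 5.05 in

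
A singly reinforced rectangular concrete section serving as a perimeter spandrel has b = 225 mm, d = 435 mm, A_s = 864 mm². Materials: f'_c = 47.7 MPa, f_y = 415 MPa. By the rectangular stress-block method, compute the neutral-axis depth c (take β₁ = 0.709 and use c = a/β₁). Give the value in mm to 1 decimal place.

c ≈ 55.4 mm

T = A_s f_y = 864 × 415 = 358560 N = 358.56 kN.
Setting C = 0.85 f'_c a b equal to T: a = 358560/(0.85 × 47.7 × 225) = 39.304 mm.
With β₁ = 0.709, c = a/β₁ = 39.304/0.709 = 55.4 mm.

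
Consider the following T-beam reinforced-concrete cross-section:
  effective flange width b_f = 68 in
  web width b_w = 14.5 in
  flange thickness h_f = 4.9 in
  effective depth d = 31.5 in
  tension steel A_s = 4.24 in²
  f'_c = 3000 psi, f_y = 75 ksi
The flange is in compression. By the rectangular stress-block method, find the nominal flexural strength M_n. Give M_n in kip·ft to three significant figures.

M_n ≈ 810 kip·ft

Tension: T = A_s f_y = 4.24 × 75 = 318 kips.
Try a within the flange: a = T/(0.85 f'_c b_f) = 318/(0.85 × 3 × 68) = 1.834 in.
Since a = 1.834 ≤ h_f = 4.9 in, the stress block lies entirely in the flange; analyse as a rectangular beam of width b_f.
M_n = T(d − a/2) = 318 × (31.5 − 0.917) = 9725.4 kip·in.
M_n = 9725.4/12 = 810.45 kip·ft.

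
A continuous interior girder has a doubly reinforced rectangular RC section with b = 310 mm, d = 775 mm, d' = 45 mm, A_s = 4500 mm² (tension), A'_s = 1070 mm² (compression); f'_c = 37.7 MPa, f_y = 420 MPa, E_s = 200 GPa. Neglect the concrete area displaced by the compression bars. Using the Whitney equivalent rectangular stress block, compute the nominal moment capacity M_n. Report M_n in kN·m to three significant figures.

M_n ≈ 1340 kN·m

Assume both tension and compression steel yield.
Net tension couple steel: A_s − A'_s = 3430 mm².
a = (A_s − A'_s) f_y / (0.85 f'_c b) = 1440600/(0.85 × 37.7 × 310) = 145.02 mm.
c = a/β₁ = 145.02/0.781 = 185.69 mm; ε'_s = 0.003(c − d')/c = 0.0023 ≥ f_y/E_s = 0.0021, so compression steel does yield.
M_n = (A_s − A'_s) f_y (d − a/2) + A'_s f_y (d − d') = [1440600 × (775 − 72.51) + 449400 × (775 − 45)] × 10⁻⁶ = 1012.01 + 328.06 = 1340.07 kN·m.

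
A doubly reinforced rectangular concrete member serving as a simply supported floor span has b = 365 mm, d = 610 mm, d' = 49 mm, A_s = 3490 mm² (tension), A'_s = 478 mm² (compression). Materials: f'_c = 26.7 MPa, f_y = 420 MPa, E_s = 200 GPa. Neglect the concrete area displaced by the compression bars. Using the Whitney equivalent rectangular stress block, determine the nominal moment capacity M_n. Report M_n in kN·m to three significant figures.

Assume both tension and compression steel yield.
Net tension couple steel: A_s − A'_s = 3012 mm².
a = (A_s − A'_s) f_y / (0.85 f'_c b) = 1265040/(0.85 × 26.7 × 365) = 152.71 mm.
c = a/β₁ = 152.71/0.85 = 179.66 mm; ε'_s = 0.003(c − d')/c = 0.0022 ≥ f_y/E_s = 0.0021, so compression steel does yield.
M_n = (A_s − A'_s) f_y (d − a/2) + A'_s f_y (d − d') = [1265040 × (610 − 76.355) + 200760 × (610 − 49)] × 10⁻⁶ = 675.08 + 112.63 = 787.71 kN·m.

M_n ≈ 788 kN·m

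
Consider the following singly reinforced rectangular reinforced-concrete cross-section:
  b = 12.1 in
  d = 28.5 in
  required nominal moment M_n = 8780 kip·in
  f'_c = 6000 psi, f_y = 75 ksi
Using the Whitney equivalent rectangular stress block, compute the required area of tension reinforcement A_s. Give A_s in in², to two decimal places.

From M_n = 0.85 f'_c a b (d − a/2):
a = d − √(d² − 2M_n/(0.85 f'_c b)) = 28.5 − √(28.5² − 2 × 8780/(0.85 × 6 × 12.1)) = 5.528 in.
A_s = 0.85 f'_c a b / f_y = 0.85 × 6 × 5.528 × 12.1 / 75 = 4.548 in².

A_s ≈ 4.55 in²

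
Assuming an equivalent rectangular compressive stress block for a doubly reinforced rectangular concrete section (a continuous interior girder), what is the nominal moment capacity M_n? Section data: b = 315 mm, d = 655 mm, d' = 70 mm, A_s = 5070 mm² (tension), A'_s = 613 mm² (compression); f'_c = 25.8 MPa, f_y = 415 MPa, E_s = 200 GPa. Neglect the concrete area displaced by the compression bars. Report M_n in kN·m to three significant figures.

Assume both tension and compression steel yield.
Net tension couple steel: A_s − A'_s = 4457 mm².
a = (A_s − A'_s) f_y / (0.85 f'_c b) = 1849655/(0.85 × 25.8 × 315) = 267.76 mm.
c = a/β₁ = 267.76/0.85 = 315.01 mm; ε'_s = 0.003(c − d')/c = 0.0023 ≥ f_y/E_s = 0.0021, so compression steel does yield.
M_n = (A_s − A'_s) f_y (d − a/2) + A'_s f_y (d − d') = [1849655 × (655 − 133.88) + 254395 × (655 − 70)] × 10⁻⁶ = 963.89 + 148.82 = 1112.71 kN·m.

M_n ≈ 1110 kN·m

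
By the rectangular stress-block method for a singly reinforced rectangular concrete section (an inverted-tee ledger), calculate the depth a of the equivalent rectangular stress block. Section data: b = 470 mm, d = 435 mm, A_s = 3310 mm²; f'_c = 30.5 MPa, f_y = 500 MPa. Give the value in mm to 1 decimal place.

T = A_s f_y = 3310 × 500 = 1655000 N = 1655 kN.
Setting C = 0.85 f'_c a b equal to T: a = 1655000/(0.85 × 30.5 × 470) = 135.8 mm.

a ≈ 135.8 mm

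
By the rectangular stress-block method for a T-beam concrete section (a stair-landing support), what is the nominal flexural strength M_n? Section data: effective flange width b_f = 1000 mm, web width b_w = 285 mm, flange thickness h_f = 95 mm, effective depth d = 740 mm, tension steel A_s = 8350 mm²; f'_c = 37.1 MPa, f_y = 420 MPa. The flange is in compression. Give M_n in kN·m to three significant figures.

Tension: T = A_s f_y = 8350 × 420 = 3507000 N.
Try a within the flange: a = T/(0.85 f'_c b_f) = 3507000/(0.85 × 37.1 × 1000) = 111.21 mm.
a = 111.21 > h_f = 95 mm: the block extends into the web. Split into flange-overhang and web parts.
C_f = 0.85 f'_c (b_f − b_w) h_f = 0.85 × 37.1 × (1000 − 285) × 95 = 2142015 N.
Remaining web compression depth: a_w = (T − C_f)/(0.85 f'_c b_w) = (3507000 − 2142015)/(0.85 × 37.1 × 285) = 151.88 mm.
M_n = C_f(d − h_f/2) + (T − C_f)(d − a_w/2) = 2142015 × (740 − 47.5) + 1364985 × (740 − 75.94) = 1483.35 + 906.43 = 2389.78 × 10⁶ N·mm.
M_n = 2389.78 kN·m.

M_n ≈ 2390 kN·m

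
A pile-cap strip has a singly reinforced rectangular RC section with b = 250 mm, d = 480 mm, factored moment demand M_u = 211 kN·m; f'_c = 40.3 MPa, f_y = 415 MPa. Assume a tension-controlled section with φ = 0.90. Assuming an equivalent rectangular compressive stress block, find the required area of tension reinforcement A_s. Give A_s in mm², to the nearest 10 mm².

M_n = M_u/φ = 211/0.90 = 234.444 kN·m.
With M_n = 0.85 f'_c a b (d − a/2), solve the quadratic for a:
a = d − √(d² − 2M_n/(0.85 f'_c b)) = 480 − √(480² − 2 × 234.444×10⁶/(0.85 × 40.3 × 250)) = 60.90 mm.
A_s = 0.85 f'_c a b / f_y = 0.85 × 40.3 × 60.90 × 250 / 415 = 1256.7 mm².

A_s ≈ 1260 mm²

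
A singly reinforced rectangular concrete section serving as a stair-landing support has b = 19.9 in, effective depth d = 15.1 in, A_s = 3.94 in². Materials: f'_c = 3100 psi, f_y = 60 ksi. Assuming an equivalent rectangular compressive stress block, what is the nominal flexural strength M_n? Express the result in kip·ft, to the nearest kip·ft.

T = A_s f_y = 3.94 × 60 = 236.4 kips.
a = T/(0.85 f'_c b) = 236.4/(0.85 × 3.1 × 19.9) = 4.508 in.
M_n = T(d − a/2) = 236.4 × (15.1 − 2.254) = 3036.8 kip·in = 3036.8/12 = 253.07 kip·ft.

M_n ≈ 253 kip·ft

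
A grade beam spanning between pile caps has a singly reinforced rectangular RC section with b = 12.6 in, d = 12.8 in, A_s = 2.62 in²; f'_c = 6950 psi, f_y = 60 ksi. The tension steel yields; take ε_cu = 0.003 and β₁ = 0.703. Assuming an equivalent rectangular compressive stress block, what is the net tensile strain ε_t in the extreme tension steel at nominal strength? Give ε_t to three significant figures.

a = A_s f_y/(0.85 f'_c b) = 2.112 in.
β₁ = 0.703, so c = a/β₁ = 2.112/0.703 = 3.004 in.
From the linear strain diagram with ε_cu = 0.003: ε_t = 0.003 (d − c)/c = 0.003 × (12.8 − 3.004)/3.004 = 0.00978.
Since ε_t ≥ 0.005, the section is tension-controlled.

ε_t ≈ 0.00978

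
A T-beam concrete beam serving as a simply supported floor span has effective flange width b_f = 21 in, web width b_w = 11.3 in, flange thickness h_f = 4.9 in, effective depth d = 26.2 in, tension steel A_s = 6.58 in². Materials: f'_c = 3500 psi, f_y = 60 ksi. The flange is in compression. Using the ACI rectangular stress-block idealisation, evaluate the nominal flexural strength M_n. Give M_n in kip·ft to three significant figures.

M_n ≈ 754 kip·ft

Tension: T = A_s f_y = 6.58 × 60 = 394.8 kips.
Try a within the flange: a = T/(0.85 f'_c b_f) = 394.8/(0.85 × 3.5 × 21) = 6.319 in.
a = 6.319 > h_f = 4.9 in: the block extends into the web. Split into flange-overhang and web parts.
C_f = 0.85 f'_c (b_f − b_w) h_f = 0.85 × 3.5 × (21 − 11.3) × 4.9 = 141.4 kips.
Remaining web compression depth: a_w = (T − C_f)/(0.85 f'_c b_w) = (394.8 − 141.4)/(0.85 × 3.5 × 11.3) = 7.538 in.
M_n = C_f(d − h_f/2) + (T − C_f)(d − a_w/2) = 141.4 × (26.2 − 2.45) + 253.4 × (26.2 − 3.769) = 3358.3 + 5684.0 = 9042.3 kip·in.
M_n = 9042.3/12 = 753.53 kip·ft.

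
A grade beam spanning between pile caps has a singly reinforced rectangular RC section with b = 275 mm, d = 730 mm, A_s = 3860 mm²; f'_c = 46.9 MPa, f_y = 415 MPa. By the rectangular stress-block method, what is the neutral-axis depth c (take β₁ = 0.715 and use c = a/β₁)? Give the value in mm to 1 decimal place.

T = A_s f_y = 3860 × 415 = 1601900 N = 1601.9 kN.
Setting C = 0.85 f'_c a b equal to T: a = 1601900/(0.85 × 46.9 × 275) = 146.120 mm.
With β₁ = 0.715, c = a/β₁ = 146.120/0.715 = 204.4 mm.

c ≈ 204.4 mm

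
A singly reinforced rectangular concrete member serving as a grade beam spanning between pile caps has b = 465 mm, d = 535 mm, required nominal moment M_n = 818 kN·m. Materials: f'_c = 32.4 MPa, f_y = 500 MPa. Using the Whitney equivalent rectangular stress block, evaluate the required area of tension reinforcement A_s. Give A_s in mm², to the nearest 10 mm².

With M_n = 0.85 f'_c a b (d − a/2), solve the quadratic for a:
a = d − √(d² − 2M_n/(0.85 f'_c b)) = 535 − √(535² − 2 × 818×10⁶/(0.85 × 32.4 × 465)) = 136.91 mm.
A_s = 0.85 f'_c a b / f_y = 0.85 × 32.4 × 136.91 × 465 / 500 = 3506.6 mm².

A_s ≈ 3510 mm²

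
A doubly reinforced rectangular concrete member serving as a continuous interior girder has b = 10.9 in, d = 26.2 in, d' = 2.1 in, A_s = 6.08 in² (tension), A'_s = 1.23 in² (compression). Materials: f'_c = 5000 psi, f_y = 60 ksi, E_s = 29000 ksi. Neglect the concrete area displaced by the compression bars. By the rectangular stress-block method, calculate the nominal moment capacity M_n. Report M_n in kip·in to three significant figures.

M_n ≈ 8490 kip·in

Assume both steels yield.
a = (A_s − A'_s) f_y/(0.85 f'_c b) = (6.08 − 1.23) × 60/(0.85 × 5 × 10.9) = 6.282 in.
c = a/β₁ = 6.282/0.8 = 7.853 in; ε'_s = 0.003(c − d')/c = 0.0022 ≥ ε_y = 0.0021, so the compression steel yields.
M_n = (A_s − A'_s) f_y (d − a/2) + A'_s f_y (d − d') = 291 × (26.2 − 3.141) + 73.8 × (26.2 − 2.1) = 6710.2 + 1778.6 = 8488.8 kip·in.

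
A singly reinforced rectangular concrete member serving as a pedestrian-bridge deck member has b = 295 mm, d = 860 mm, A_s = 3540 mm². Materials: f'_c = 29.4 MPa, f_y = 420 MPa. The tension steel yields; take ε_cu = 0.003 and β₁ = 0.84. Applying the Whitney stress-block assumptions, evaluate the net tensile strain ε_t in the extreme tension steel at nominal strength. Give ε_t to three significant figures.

ε_t ≈ 0.00775

a = A_s f_y/(0.85 f'_c b) = 201.68 mm.
β₁ = 0.84, so c = a/β₁ = 201.68/0.84 = 240.10 mm.
From the linear strain diagram with ε_cu = 0.003: ε_t = 0.003 (d − c)/c = 0.003 × (860 − 240.10)/240.10 = 0.00775.
Since ε_t ≥ 0.005, the section is tension-controlled.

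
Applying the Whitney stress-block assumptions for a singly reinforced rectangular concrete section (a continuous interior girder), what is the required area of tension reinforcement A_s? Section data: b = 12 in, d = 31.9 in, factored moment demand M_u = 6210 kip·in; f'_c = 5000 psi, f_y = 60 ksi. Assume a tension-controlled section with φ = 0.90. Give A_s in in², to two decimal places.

M_n = M_u/φ = 6210/0.90 = 6900 kip·in.
From M_n = 0.85 f'_c a b (d − a/2):
a = d − √(d² − 2M_n/(0.85 f'_c b)) = 31.9 − √(31.9² − 2 × 6900/(0.85 × 5 × 12)) = 4.568 in.
A_s = 0.85 f'_c a b / f_y = 0.85 × 5 × 4.568 × 12 / 60 = 3.883 in².

A_s ≈ 3.88 in²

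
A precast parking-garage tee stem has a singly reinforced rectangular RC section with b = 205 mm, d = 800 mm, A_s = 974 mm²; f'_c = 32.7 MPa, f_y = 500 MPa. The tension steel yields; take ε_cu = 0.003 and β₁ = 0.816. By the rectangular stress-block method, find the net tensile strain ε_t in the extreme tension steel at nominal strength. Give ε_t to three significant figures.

ε_t ≈ 0.0199

a = A_s f_y/(0.85 f'_c b) = 85.47 mm.
β₁ = 0.816, so c = a/β₁ = 85.47/0.816 = 104.74 mm.
From the linear strain diagram with ε_cu = 0.003: ε_t = 0.003 (d − c)/c = 0.003 × (800 − 104.74)/104.74 = 0.0199.
Since ε_t ≥ 0.005, the section is tension-controlled.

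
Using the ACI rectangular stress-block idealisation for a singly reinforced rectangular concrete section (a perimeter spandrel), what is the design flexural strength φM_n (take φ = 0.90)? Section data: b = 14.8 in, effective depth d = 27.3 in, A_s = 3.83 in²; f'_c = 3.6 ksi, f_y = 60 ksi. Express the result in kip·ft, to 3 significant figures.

φM_n ≈ 427 kip·ft

T = A_s f_y = 3.83 × 60 = 229.8 kips.
a = T/(0.85 f'_c b) = 229.8/(0.85 × 3.6 × 14.8) = 5.074 in.
M_n = T(d − a/2) = 229.8 × (27.3 − 2.537) = 5690.5 kip·in = 5690.5/12 = 474.21 kip·ft.
φM_n = 0.90 × 474.21 = 426.79 kip·ft.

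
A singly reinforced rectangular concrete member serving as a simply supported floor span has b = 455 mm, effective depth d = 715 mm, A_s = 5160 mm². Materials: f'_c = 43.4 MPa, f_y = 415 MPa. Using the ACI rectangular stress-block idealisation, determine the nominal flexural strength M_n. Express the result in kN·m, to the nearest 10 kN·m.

T = A_s f_y = 5160 × 415 = 2141400 N = 2141.4 kN.
From C = T: a = T/(0.85 f'_c b) = 2141400/(0.85 × 43.4 × 455) = 127.58 mm.
M_n = T(d − a/2) = 2141.4 kN × (715 − 63.79) mm = 1394.50 kN·m.

M_n ≈ 1390 kN·m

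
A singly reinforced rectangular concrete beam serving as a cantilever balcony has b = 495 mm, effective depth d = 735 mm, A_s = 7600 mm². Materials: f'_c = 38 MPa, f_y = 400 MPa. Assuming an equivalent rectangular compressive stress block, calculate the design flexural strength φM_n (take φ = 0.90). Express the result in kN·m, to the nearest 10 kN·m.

φM_n ≈ 1750 kN·m

T = A_s f_y = 7600 × 400 = 3040000 N = 3040 kN.
From C = T: a = T/(0.85 f'_c b) = 3040000/(0.85 × 38 × 495) = 190.14 mm.
M_n = T(d − a/2) = 3040 kN × (735 − 95.07) mm = 1945.39 kN·m.
φM_n = 0.90 × 1945.39 = 1750.85 kN·m.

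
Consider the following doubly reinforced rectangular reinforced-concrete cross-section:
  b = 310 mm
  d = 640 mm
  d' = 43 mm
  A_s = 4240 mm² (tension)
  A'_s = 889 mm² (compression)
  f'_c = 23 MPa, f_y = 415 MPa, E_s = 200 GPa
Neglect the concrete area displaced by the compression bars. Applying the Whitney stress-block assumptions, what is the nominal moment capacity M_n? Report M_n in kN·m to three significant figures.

M_n ≈ 951 kN·m

Assume both tension and compression steel yield.
Net tension couple steel: A_s − A'_s = 3351 mm².
a = (A_s − A'_s) f_y / (0.85 f'_c b) = 1390665/(0.85 × 23 × 310) = 229.46 mm.
c = a/β₁ = 229.46/0.85 = 269.95 mm; ε'_s = 0.003(c − d')/c = 0.0025 ≥ f_y/E_s = 0.0021, so compression steel does yield.
M_n = (A_s − A'_s) f_y (d − a/2) + A'_s f_y (d − d') = [1390665 × (640 − 114.73) + 368935 × (640 − 43)] × 10⁻⁶ = 730.47 + 220.25 = 950.72 kN·m.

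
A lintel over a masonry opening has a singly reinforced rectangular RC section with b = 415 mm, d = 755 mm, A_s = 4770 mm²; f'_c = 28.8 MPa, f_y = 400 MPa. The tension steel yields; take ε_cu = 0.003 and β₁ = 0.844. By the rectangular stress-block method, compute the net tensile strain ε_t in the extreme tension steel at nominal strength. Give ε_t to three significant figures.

a = A_s f_y/(0.85 f'_c b) = 187.81 mm.
β₁ = 0.844, so c = a/β₁ = 187.81/0.844 = 222.52 mm.
From the linear strain diagram with ε_cu = 0.003: ε_t = 0.003 (d − c)/c = 0.003 × (755 − 222.52)/222.52 = 0.00718.
Since ε_t ≥ 0.005, the section is tension-controlled.

ε_t ≈ 0.00718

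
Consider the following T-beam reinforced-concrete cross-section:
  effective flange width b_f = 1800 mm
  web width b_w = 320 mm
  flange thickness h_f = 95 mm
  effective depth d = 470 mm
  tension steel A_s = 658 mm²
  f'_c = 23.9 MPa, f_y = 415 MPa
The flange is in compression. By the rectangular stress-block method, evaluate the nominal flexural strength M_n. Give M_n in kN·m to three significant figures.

Tension: T = A_s f_y = 658 × 415 = 273070 N.
Try a within the flange: a = T/(0.85 f'_c b_f) = 273070/(0.85 × 23.9 × 1800) = 7.47 mm.
Since a = 7.47 ≤ h_f = 95 mm, the stress block lies entirely in the flange; analyse as a rectangular beam of width b_f.
M_n = T(d − a/2) = 273070 × (470 − 3.735) = 127.32 × 10⁶ N·mm.
M_n = 127.32 kN·m.

M_n ≈ 127 kN·m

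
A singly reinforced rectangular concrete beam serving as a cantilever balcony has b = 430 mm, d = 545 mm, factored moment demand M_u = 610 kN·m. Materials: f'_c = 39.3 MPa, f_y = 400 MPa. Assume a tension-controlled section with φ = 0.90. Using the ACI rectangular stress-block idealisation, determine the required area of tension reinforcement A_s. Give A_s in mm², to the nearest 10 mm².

A_s ≈ 3410 mm²

M_n = M_u/φ = 610/0.90 = 677.778 kN·m.
With M_n = 0.85 f'_c a b (d − a/2), solve the quadratic for a:
a = d − √(d² − 2M_n/(0.85 f'_c b)) = 545 − √(545² − 2 × 677.778×10⁶/(0.85 × 39.3 × 430)) = 94.83 mm.
A_s = 0.85 f'_c a b / f_y = 0.85 × 39.3 × 94.83 × 430 / 400 = 3405.4 mm².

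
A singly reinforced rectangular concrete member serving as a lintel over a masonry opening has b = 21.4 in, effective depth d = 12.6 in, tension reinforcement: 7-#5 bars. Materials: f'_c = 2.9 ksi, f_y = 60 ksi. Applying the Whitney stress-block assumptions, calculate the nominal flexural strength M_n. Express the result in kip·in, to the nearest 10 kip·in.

A_s = 7 × 0.31 = 2.17 in².
T = A_s f_y = 2.17 × 60 = 130.2 kips.
a = T/(0.85 f'_c b) = 130.2/(0.85 × 2.9 × 21.4) = 2.468 in.
M_n = T(d − a/2) = 130.2 × (12.6 − 1.234) = 1479.9 kip·in.

M_n ≈ 1480 kip·in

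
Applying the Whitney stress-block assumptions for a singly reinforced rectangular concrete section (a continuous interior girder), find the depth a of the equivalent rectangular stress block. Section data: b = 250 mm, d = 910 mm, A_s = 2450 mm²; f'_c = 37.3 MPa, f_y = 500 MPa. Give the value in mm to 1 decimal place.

T = A_s f_y = 2450 × 500 = 1225000 N = 1225 kN.
Setting C = 0.85 f'_c a b equal to T: a = 1225000/(0.85 × 37.3 × 250) = 154.5 mm.

a ≈ 154.5 mm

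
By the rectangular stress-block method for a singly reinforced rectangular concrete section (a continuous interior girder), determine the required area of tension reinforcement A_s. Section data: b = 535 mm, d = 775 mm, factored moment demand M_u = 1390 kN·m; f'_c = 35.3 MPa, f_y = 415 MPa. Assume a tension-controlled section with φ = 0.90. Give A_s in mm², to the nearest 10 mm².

M_n = M_u/φ = 1390/0.90 = 1544.44 kN·m.
With M_n = 0.85 f'_c a b (d − a/2), solve the quadratic for a:
a = d − √(d² − 2M_n/(0.85 f'_c b)) = 775 − √(775² − 2 × 1544.44×10⁶/(0.85 × 35.3 × 535)) = 136.09 mm.
A_s = 0.85 f'_c a b / f_y = 0.85 × 35.3 × 136.09 × 535 / 415 = 5264.1 mm².

A_s ≈ 5260 mm²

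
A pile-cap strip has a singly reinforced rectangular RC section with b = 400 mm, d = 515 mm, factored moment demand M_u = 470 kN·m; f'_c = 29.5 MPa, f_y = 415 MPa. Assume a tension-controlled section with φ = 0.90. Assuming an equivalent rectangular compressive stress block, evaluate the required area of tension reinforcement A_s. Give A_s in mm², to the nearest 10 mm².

A_s ≈ 2750 mm²

M_n = M_u/φ = 470/0.90 = 522.222 kN·m.
With M_n = 0.85 f'_c a b (d − a/2), solve the quadratic for a:
a = d − √(d² − 2M_n/(0.85 f'_c b)) = 515 − √(515² − 2 × 522.222×10⁶/(0.85 × 29.5 × 400)) = 113.64 mm.
A_s = 0.85 f'_c a b / f_y = 0.85 × 29.5 × 113.64 × 400 / 415 = 2746.5 mm².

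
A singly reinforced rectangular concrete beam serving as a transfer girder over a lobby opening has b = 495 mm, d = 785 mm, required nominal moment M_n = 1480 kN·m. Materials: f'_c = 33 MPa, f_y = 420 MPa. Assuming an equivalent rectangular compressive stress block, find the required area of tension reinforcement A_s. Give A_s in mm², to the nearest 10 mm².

A_s ≈ 4960 mm²

With M_n = 0.85 f'_c a b (d − a/2), solve the quadratic for a:
a = d − √(d² − 2M_n/(0.85 f'_c b)) = 785 − √(785² − 2 × 1480×10⁶/(0.85 × 33 × 495)) = 150.14 mm.
A_s = 0.85 f'_c a b / f_y = 0.85 × 33 × 150.14 × 495 / 420 = 4963.5 mm².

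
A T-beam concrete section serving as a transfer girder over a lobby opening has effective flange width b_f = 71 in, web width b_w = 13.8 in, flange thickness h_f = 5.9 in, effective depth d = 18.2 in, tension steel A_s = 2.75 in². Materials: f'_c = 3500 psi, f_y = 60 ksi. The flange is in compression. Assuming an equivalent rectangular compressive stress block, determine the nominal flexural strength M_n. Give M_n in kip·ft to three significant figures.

Tension: T = A_s f_y = 2.75 × 60 = 165 kips.
Try a within the flange: a = T/(0.85 f'_c b_f) = 165/(0.85 × 3.5 × 71) = 0.781 in.
Since a = 0.781 ≤ h_f = 5.9 in, the stress block lies entirely in the flange; analyse as a rectangular beam of width b_f.
M_n = T(d − a/2) = 165 × (18.2 − 0.3905) = 2938.6 kip·in.
M_n = 2938.6/12 = 244.88 kip·ft.

M_n ≈ 245 kip·ft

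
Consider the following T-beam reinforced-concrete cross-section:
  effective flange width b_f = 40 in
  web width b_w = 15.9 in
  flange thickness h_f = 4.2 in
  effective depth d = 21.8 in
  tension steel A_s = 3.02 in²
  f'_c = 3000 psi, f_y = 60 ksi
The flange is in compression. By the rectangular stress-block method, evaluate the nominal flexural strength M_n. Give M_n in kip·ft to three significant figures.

M_n ≈ 316 kip·ft

Tension: T = A_s f_y = 3.02 × 60 = 181.2 kips.
Try a within the flange: a = T/(0.85 f'_c b_f) = 181.2/(0.85 × 3 × 40) = 1.776 in.
Since a = 1.776 ≤ h_f = 4.2 in, the stress block lies entirely in the flange; analyse as a rectangular beam of width b_f.
M_n = T(d − a/2) = 181.2 × (21.8 − 0.888) = 3789.3 kip·in.
M_n = 3789.3/12 = 315.78 kip·ft.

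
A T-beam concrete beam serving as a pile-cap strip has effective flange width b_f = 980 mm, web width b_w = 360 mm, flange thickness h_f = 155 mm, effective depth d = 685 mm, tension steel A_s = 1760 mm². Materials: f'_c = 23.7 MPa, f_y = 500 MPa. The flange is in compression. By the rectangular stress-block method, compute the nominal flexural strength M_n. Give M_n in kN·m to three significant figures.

M_n ≈ 583 kN·m

Tension: T = A_s f_y = 1760 × 500 = 880000 N.
Try a within the flange: a = T/(0.85 f'_c b_f) = 880000/(0.85 × 23.7 × 980) = 44.57 mm.
Since a = 44.57 ≤ h_f = 155 mm, the stress block lies entirely in the flange; analyse as a rectangular beam of width b_f.
M_n = T(d − a/2) = 880000 × (685 − 22.285) = 583.19 × 10⁶ N·mm.
M_n = 583.19 kN·m.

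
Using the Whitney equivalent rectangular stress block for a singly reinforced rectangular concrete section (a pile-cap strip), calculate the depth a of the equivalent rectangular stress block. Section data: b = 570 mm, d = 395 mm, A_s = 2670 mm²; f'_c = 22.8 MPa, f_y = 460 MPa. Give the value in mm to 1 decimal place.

a ≈ 111.2 mm

T = A_s f_y = 2670 × 460 = 1228200 N = 1228.2 kN.
Setting C = 0.85 f'_c a b equal to T: a = 1228200/(0.85 × 22.8 × 570) = 111.2 mm.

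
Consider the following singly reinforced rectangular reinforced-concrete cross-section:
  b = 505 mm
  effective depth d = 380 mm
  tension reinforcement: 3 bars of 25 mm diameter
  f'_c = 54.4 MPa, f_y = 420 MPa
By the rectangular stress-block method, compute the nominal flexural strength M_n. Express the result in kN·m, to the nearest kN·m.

M_n ≈ 227 kN·m

A_s = 3 × 491 = 1473 mm².
T = A_s f_y = 1473 × 420 = 618660 N = 618.66 kN.
From C = T: a = T/(0.85 f'_c b) = 618660/(0.85 × 54.4 × 505) = 26.49 mm.
M_n = T(d − a/2) = 618.66 kN × (380 − 13.245) mm = 226.90 kN·m.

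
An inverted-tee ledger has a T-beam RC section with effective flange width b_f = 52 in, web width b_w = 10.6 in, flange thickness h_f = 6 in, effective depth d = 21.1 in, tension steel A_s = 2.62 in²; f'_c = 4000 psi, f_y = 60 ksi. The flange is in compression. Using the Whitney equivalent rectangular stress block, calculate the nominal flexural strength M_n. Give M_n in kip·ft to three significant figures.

M_n ≈ 271 kip·ft

Tension: T = A_s f_y = 2.62 × 60 = 157.2 kips.
Try a within the flange: a = T/(0.85 f'_c b_f) = 157.2/(0.85 × 4 × 52) = 0.889 in.
Since a = 0.889 ≤ h_f = 6 in, the stress block lies entirely in the flange; analyse as a rectangular beam of width b_f.
M_n = T(d − a/2) = 157.2 × (21.1 − 0.4445) = 3247.0 kip·in.
M_n = 3247.0/12 = 270.58 kip·ft.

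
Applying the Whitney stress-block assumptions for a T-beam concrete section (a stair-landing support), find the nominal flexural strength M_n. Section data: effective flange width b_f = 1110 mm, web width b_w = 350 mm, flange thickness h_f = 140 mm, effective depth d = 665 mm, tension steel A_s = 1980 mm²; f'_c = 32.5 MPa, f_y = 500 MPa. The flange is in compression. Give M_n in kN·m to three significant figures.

M_n ≈ 642 kN·m

Tension: T = A_s f_y = 1980 × 500 = 990000 N.
Try a within the flange: a = T/(0.85 f'_c b_f) = 990000/(0.85 × 32.5 × 1110) = 32.29 mm.
Since a = 32.29 ≤ h_f = 140 mm, the stress block lies entirely in the flange; analyse as a rectangular beam of width b_f.
M_n = T(d − a/2) = 990000 × (665 − 16.145) = 642.37 × 10⁶ N·mm.
M_n = 642.37 kN·m.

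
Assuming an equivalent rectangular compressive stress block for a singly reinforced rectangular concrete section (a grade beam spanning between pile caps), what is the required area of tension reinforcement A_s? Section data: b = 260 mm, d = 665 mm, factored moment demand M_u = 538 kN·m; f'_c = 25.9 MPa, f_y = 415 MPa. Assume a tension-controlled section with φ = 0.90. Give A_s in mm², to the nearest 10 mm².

M_n = M_u/φ = 538/0.90 = 597.778 kN·m.
With M_n = 0.85 f'_c a b (d − a/2), solve the quadratic for a:
a = d − √(d² − 2M_n/(0.85 f'_c b)) = 665 − √(665² − 2 × 597.778×10⁶/(0.85 × 25.9 × 260)) = 181.93 mm.
A_s = 0.85 f'_c a b / f_y = 0.85 × 25.9 × 181.93 × 260 / 415 = 2509.3 mm².

A_s ≈ 2510 mm²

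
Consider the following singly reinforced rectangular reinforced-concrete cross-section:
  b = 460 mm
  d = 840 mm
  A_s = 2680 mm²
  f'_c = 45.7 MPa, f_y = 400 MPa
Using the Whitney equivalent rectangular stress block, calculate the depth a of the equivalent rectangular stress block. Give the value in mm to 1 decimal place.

T = A_s f_y = 2680 × 400 = 1072000 N = 1072 kN.
Setting C = 0.85 f'_c a b equal to T: a = 1072000/(0.85 × 45.7 × 460) = 60.0 mm.

a ≈ 60.0 mm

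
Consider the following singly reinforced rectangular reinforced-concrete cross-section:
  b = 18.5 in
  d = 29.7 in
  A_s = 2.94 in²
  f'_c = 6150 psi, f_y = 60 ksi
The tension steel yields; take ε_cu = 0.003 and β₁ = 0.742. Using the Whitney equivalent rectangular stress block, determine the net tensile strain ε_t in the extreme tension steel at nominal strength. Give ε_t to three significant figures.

a = A_s f_y/(0.85 f'_c b) = 1.824 in.
β₁ = 0.742, so c = a/β₁ = 1.824/0.742 = 2.458 in.
From the linear strain diagram with ε_cu = 0.003: ε_t = 0.003 (d − c)/c = 0.003 × (29.7 − 2.458)/2.458 = 0.0332.
Since ε_t ≥ 0.005, the section is tension-controlled.

ε_t ≈ 0.0332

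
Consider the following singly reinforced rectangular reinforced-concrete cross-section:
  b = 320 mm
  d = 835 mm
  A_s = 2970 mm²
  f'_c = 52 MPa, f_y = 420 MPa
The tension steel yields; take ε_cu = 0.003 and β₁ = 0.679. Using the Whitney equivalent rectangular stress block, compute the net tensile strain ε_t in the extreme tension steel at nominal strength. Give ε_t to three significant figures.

a = A_s f_y/(0.85 f'_c b) = 88.19 mm.
β₁ = 0.679, so c = a/β₁ = 88.19/0.679 = 129.88 mm.
From the linear strain diagram with ε_cu = 0.003: ε_t = 0.003 (d − c)/c = 0.003 × (835 − 129.88)/129.88 = 0.0163.
Since ε_t ≥ 0.005, the section is tension-controlled.

ε_t ≈ 0.0163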